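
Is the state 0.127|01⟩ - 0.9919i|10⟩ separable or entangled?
Entangled

Writing the state as a|00⟩ + b|01⟩ + c|10⟩ + d|11⟩, it is a product state iff ad − bc = 0.
Here (a, b, c, d) = (0, 0.127, -0.9919i, 0): ad − bc = (0)(0) − (0.127)(-0.9919i) = 0.126i ≠ 0, so the state is entangled.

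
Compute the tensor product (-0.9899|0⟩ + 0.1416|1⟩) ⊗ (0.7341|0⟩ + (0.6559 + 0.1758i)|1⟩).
-0.7267|00⟩ + (-0.6493 - 0.174i)|01⟩ + 0.1039|10⟩ + (0.09288 + 0.02489i)|11⟩

amp(|b₁b₂…⟩) = product of the factor amplitudes for bits b₁, b₂, …; only kets whose every factor amplitude is nonzero survive.
|00⟩: (-0.9899)(0.7341) = -0.7267
|01⟩: (-0.9899)(0.6559 + 0.1758i) = (-0.6493 - 0.174i)
|10⟩: (0.1416)(0.7341) = 0.1039
|11⟩: (0.1416)(0.6559 + 0.1758i) = (0.09288 + 0.02489i)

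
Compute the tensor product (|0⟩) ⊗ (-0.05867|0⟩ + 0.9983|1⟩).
-0.05867|00⟩ + 0.9983|01⟩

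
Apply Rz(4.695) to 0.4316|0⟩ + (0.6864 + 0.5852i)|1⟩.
(-0.3025 - 0.3078i)|0⟩ + (-0.8985 + 0.07937i)|1⟩

Rz(4.695) = [[e^(−iθ/2), 0], [0, e^(iθ/2)]] with e^(±iθ/2) = cos(θ/2) ± i·sin(θ/2); θ = 4.695, cos(θ/2) ≈ -0.700932, sin(θ/2) ≈ 0.713228.
With a = amp(|0⟩) = 0.4316 and b = amp(|1⟩) = (0.6864 + 0.5852i):
new amp(|0⟩) = (-0.700932 - 0.713228i)·a = (-0.3025 - 0.3078i)
new amp(|1⟩) = (-0.700932 + 0.713228i)·b = (-0.8985 + 0.07937i)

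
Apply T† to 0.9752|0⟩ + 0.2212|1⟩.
0.9752|0⟩ + (0.1564 - 0.1564i)|1⟩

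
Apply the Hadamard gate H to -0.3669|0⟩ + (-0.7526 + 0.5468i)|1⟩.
(-0.7916 + 0.3866i)|0⟩ + (0.2727 - 0.3866i)|1⟩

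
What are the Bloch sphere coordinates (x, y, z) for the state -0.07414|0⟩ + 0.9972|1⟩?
(-0.1479, 0, -0.9889)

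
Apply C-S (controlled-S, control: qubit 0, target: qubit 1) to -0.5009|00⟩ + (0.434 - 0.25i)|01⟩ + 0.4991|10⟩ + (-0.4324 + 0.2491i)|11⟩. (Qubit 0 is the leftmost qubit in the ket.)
-0.5009|00⟩ + (0.434 - 0.25i)|01⟩ + 0.4991|10⟩ + (-0.2491 - 0.4324i)|11⟩

C-S leaves the control-|0⟩ kets |00⟩, |01⟩ unchanged and applies S to qubit 1 on the control-|1⟩ pair (|10⟩, |11⟩).
S = [[1, 0], [0, i]].
With a = amp(|10⟩) = 0.4991 and b = amp(|11⟩) = (-0.4324 + 0.2491i):
new amp(|10⟩) = (1)·a = 0.4991
new amp(|11⟩) = (i)·b = (-0.2491 - 0.4324i)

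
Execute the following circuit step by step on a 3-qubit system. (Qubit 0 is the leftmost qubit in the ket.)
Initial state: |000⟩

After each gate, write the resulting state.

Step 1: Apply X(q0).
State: |100⟩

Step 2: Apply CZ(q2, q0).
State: |100⟩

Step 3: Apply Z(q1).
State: |100⟩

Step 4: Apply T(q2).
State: |100⟩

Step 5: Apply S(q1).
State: |100⟩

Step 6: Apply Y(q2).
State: i|101⟩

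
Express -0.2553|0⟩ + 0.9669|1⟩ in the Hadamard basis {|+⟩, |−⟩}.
0.5032|+⟩ - 0.8642|−⟩

With |ψ⟩ = α|0⟩ + β|1⟩, the Hadamard-basis coefficients are ⟨+|ψ⟩ = (α + β)/√2 and ⟨−|ψ⟩ = (α − β)/√2.
Here α = -0.2553, β = 0.9669: (α + β)/√2 = 0.5032, (α − β)/√2 = -0.8642.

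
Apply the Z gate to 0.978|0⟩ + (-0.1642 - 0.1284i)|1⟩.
0.978|0⟩ + (0.1642 + 0.1284i)|1⟩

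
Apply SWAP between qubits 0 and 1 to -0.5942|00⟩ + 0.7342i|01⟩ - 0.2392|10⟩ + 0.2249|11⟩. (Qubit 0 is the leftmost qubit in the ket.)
-0.5942|00⟩ - 0.2392|01⟩ + 0.7342i|10⟩ + 0.2249|11⟩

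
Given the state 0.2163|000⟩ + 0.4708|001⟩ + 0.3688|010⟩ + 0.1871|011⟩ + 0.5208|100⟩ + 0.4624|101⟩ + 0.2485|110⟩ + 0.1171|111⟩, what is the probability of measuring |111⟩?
0.01371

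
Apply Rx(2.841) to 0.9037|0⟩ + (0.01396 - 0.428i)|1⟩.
(-0.2879 - 0.0138i)|0⟩ + (0.00209 - 0.9576i)|1⟩

Rx(2.841) = [[cos(θ/2), −i·sin(θ/2)], [−i·sin(θ/2), cos(θ/2)]]; θ = 2.841, cos(θ/2) ≈ 0.149731, sin(θ/2) ≈ 0.988727.
With a = amp(|0⟩) = 0.9037 and b = amp(|1⟩) = (0.01396 - 0.428i):
new amp(|0⟩) = (0.149731)·a + (-0.988727i)·b = (-0.2879 - 0.0138i)
new amp(|1⟩) = (-0.988727i)·a + (0.149731)·b = (0.00209 - 0.9576i)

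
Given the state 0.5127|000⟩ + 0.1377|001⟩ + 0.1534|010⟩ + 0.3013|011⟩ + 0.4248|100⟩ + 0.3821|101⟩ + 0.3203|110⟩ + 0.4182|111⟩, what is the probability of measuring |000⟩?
0.2629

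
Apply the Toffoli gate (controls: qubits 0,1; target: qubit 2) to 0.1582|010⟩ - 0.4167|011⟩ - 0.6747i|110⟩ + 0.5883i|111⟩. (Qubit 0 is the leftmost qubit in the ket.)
0.1582|010⟩ - 0.4167|011⟩ + 0.5883i|110⟩ - 0.6747i|111⟩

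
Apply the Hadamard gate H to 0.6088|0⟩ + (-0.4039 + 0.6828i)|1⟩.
(0.1449 + 0.4828i)|0⟩ + (0.7161 - 0.4828i)|1⟩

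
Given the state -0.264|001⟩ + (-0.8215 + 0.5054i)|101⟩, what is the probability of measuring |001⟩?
0.0697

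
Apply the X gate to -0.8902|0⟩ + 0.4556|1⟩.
0.4556|0⟩ - 0.8902|1⟩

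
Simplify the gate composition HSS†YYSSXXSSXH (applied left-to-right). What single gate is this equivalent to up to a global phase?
Z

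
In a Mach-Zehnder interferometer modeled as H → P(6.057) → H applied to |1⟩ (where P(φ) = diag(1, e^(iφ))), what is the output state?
(0.01274 + 0.1121i)|0⟩ + (0.9873 - 0.1121i)|1⟩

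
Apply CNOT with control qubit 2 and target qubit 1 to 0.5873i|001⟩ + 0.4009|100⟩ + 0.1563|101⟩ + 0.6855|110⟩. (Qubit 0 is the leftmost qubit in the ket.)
0.5873i|011⟩ + 0.4009|100⟩ + 0.6855|110⟩ + 0.1563|111⟩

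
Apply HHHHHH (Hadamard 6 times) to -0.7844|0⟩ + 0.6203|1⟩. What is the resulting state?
-0.7844|0⟩ + 0.6203|1⟩

H² = I, so an even number of Hadamards cancels: H^6 = I and the state is unchanged.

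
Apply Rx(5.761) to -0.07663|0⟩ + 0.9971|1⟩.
(0.07403 - 0.2574i)|0⟩ + (-0.9633 + 0.01978i)|1⟩

Rx(5.761) = [[cos(θ/2), −i·sin(θ/2)], [−i·sin(θ/2), cos(θ/2)]]; θ = 5.761, cos(θ/2) ≈ -0.966109, sin(θ/2) ≈ 0.258136.
With a = amp(|0⟩) = -0.07663 and b = amp(|1⟩) = 0.9971:
new amp(|0⟩) = (-0.966109)·a + (-0.258136i)·b = (0.07403 - 0.2574i)
new amp(|1⟩) = (-0.258136i)·a + (-0.966109)·b = (-0.9633 + 0.01978i)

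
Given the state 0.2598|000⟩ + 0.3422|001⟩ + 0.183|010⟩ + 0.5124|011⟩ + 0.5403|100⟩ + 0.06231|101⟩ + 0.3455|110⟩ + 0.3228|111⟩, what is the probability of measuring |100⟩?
0.2919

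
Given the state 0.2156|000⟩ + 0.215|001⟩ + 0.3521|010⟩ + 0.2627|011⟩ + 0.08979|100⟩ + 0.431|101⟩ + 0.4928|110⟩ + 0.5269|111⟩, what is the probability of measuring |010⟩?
0.124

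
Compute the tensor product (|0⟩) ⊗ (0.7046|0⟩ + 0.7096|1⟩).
0.7046|00⟩ + 0.7096|01⟩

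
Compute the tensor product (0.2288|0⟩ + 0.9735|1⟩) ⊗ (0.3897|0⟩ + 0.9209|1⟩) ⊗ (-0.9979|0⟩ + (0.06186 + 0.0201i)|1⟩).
-0.08898|000⟩ + (0.005516 + 0.001792i)|001⟩ - 0.2103|010⟩ + (0.01303 + 0.004235i)|011⟩ - 0.3786|100⟩ + (0.02347 + 0.007625i)|101⟩ - 0.8946|110⟩ + (0.05546 + 0.01802i)|111⟩

amp(|b₁b₂…⟩) = product of the factor amplitudes for bits b₁, b₂, …; only kets whose every factor amplitude is nonzero survive.
|000⟩: (0.2288)(0.3897)(-0.9979) = -0.08898
|001⟩: (0.2288)(0.3897)(0.06186 + 0.0201i) = (0.005516 + 0.001792i)
|010⟩: (0.2288)(0.9209)(-0.9979) = -0.2103
|011⟩: (0.2288)(0.9209)(0.06186 + 0.0201i) = (0.01303 + 0.004235i)
|100⟩: (0.9735)(0.3897)(-0.9979) = -0.3786
|101⟩: (0.9735)(0.3897)(0.06186 + 0.0201i) = (0.02347 + 0.007625i)
|110⟩: (0.9735)(0.9209)(-0.9979) = -0.8946
|111⟩: (0.9735)(0.9209)(0.06186 + 0.0201i) = (0.05546 + 0.01802i)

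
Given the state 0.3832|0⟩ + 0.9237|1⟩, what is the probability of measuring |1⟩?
0.8532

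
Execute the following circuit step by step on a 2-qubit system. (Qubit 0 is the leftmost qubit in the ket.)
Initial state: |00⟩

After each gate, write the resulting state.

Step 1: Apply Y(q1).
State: i|01⟩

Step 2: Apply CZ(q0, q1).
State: i|01⟩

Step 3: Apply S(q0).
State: i|01⟩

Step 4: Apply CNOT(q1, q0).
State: i|11⟩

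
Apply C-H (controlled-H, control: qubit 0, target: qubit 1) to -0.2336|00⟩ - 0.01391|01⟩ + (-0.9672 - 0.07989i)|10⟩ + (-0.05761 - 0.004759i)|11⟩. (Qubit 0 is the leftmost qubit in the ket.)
-0.2336|00⟩ - 0.01391|01⟩ + (-0.7247 - 0.05986i)|10⟩ + (-0.6432 - 0.05313i)|11⟩

C-H leaves the control-|0⟩ kets |00⟩, |01⟩ unchanged and applies H to qubit 1 on the control-|1⟩ pair (|10⟩, |11⟩).
H = [[1/√2, 1/√2], [1/√2, -1/√2]].
With a = amp(|10⟩) = (-0.9672 - 0.07989i) and b = amp(|11⟩) = (-0.05761 - 0.004759i):
new amp(|10⟩) = (1/√2)·a + (1/√2)·b = (-0.7247 - 0.05986i)
new amp(|11⟩) = (1/√2)·a + (-1/√2)·b = (-0.6432 - 0.05313i)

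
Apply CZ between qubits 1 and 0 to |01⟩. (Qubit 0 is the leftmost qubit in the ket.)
|01⟩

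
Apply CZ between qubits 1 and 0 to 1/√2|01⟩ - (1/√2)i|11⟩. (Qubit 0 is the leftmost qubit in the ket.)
1/√2|01⟩ + (1/√2)i|11⟩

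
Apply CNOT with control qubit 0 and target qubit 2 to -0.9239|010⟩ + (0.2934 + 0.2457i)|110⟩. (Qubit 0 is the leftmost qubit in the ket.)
-0.9239|010⟩ + (0.2934 + 0.2457i)|111⟩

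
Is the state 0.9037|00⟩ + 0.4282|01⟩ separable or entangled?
Separable

Writing the state as a|00⟩ + b|01⟩ + c|10⟩ + d|11⟩, it is a product state iff ad − bc = 0.
Here (a, b, c, d) = (0.9037, 0.4282, 0, 0): ad − bc = (0.9037)(0) − (0.4282)(0) = 0, so the state is separable.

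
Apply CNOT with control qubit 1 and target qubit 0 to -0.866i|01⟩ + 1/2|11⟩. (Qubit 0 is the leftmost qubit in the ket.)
1/2|01⟩ - 0.866i|11⟩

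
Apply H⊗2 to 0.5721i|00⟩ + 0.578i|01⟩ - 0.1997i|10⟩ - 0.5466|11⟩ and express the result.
(-0.2733 + 0.4752i)|00⟩ + (0.2733 - 0.1028i)|01⟩ + (0.2733 + 0.6749i)|10⟩ + (-0.2733 + 0.0969i)|11⟩

H⊗2 gives amp(|y⟩) = (1/2) Σ_x (−1)^(x·y) amp(|x⟩), where x·y is the number of positions in which both x and y have a 1.
|00⟩: (0.5721i + 0.578i - 0.1997i - 0.5466)/2 = (-0.2733 + 0.4752i)
|01⟩: (0.5721i - 0.578i - 0.1997i + 0.5466)/2 = (0.2733 - 0.1028i)
|10⟩: (0.5721i + 0.578i + 0.1997i + 0.5466)/2 = (0.2733 + 0.6749i)
|11⟩: (0.5721i - 0.578i + 0.1997i - 0.5466)/2 = (-0.2733 + 0.0969i)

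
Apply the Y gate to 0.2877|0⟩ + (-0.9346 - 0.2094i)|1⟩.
(-0.2094 + 0.9346i)|0⟩ + 0.2877i|1⟩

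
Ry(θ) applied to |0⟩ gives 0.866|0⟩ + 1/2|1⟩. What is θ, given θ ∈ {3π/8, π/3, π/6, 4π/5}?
π/3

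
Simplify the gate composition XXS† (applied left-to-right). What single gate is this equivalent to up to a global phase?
S†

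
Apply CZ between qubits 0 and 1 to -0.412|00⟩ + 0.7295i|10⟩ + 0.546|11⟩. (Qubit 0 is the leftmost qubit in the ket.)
-0.412|00⟩ + 0.7295i|10⟩ - 0.546|11⟩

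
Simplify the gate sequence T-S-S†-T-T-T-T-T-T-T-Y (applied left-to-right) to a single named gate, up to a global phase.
Y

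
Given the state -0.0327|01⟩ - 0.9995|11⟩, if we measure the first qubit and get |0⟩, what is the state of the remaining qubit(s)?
-|1⟩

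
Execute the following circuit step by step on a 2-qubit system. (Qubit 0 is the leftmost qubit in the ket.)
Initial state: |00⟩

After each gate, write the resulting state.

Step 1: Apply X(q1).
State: |01⟩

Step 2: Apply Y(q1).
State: -i|00⟩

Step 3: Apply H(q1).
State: -(1/√2)i|00⟩ - (1/√2)i|01⟩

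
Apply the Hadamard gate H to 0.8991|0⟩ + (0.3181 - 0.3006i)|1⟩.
(0.8607 - 0.2126i)|0⟩ + (0.4108 + 0.2126i)|1⟩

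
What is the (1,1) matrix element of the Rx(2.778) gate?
0.1808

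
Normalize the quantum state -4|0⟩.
-|0⟩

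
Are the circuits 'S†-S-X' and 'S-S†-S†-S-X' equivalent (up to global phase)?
Yes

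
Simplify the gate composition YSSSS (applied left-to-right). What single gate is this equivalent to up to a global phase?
Y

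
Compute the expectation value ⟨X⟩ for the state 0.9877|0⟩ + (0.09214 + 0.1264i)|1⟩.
0.182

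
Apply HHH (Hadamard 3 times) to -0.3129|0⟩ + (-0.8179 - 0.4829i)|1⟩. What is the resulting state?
(-0.7996 - 0.3415i)|0⟩ + (0.3571 + 0.3415i)|1⟩

H² = I, so H^3 = H: a single Hadamard. With (a, b) = (-0.3129, (-0.8179 - 0.4829i)), H gives ((a + b)/√2, (a − b)/√2) = ((-0.7996 - 0.3415i), (0.3571 + 0.3415i)).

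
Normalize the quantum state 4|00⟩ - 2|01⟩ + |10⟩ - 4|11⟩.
0.6576|00⟩ - 0.3288|01⟩ + 0.1644|10⟩ - 0.6576|11⟩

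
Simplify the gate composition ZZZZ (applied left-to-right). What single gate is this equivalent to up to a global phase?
I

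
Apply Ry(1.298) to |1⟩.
-0.6044|0⟩ + 0.7967|1⟩

Ry(1.298) = [[cos(θ/2), −sin(θ/2)], [sin(θ/2), cos(θ/2)]]; θ = 1.298, cos(θ/2) ≈ 0.796689, sin(θ/2) ≈ 0.60439.
With a = amp(|0⟩) = 0 and b = amp(|1⟩) = 1:
new amp(|0⟩) = (0.796689)·a + (-0.60439)·b = -0.6044
new amp(|1⟩) = (0.60439)·a + (0.796689)·b = 0.7967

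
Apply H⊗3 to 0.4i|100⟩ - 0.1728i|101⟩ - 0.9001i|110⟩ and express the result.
-0.2379i|000⟩ - 0.1157i|001⟩ + 0.3986i|010⟩ + 0.5207i|011⟩ + 0.2379i|100⟩ + 0.1157i|101⟩ - 0.3986i|110⟩ - 0.5207i|111⟩

H⊗3 gives amp(|y⟩) = (1/2√2) Σ_x (−1)^(x·y) amp(|x⟩), where x·y is the number of positions in which both x and y have a 1.
|000⟩: (0.4i - 0.1728i - 0.9001i)/(2√2) = -0.2379i
|001⟩: (0.4i + 0.1728i - 0.9001i)/(2√2) = -0.1157i
|010⟩: (0.4i - 0.1728i + 0.9001i)/(2√2) = 0.3986i
|011⟩: (0.4i + 0.1728i + 0.9001i)/(2√2) = 0.5207i
|100⟩: (-0.4i + 0.1728i + 0.9001i)/(2√2) = 0.2379i
|101⟩: (-0.4i - 0.1728i + 0.9001i)/(2√2) = 0.1157i
|110⟩: (-0.4i + 0.1728i - 0.9001i)/(2√2) = -0.3986i
|111⟩: (-0.4i - 0.1728i - 0.9001i)/(2√2) = -0.5207i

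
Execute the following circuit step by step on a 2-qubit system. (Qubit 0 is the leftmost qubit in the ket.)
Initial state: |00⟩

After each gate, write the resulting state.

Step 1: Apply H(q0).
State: 1/√2|00⟩ + 1/√2|10⟩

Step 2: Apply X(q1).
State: 1/√2|01⟩ + 1/√2|11⟩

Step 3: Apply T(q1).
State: (1/2 + (1/2)i)|01⟩ + (1/2 + (1/2)i)|11⟩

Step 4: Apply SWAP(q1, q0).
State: (1/2 + (1/2)i)|10⟩ + (1/2 + (1/2)i)|11⟩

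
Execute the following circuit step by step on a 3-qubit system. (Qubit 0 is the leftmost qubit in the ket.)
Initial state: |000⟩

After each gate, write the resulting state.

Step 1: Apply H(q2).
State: 1/√2|000⟩ + 1/√2|001⟩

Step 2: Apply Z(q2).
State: 1/√2|000⟩ - 1/√2|001⟩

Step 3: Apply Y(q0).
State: (1/√2)i|100⟩ - (1/√2)i|101⟩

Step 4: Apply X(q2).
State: -(1/√2)i|100⟩ + (1/√2)i|101⟩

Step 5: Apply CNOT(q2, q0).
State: (1/√2)i|001⟩ - (1/√2)i|100⟩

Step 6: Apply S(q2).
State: -1/√2|001⟩ - (1/√2)i|100⟩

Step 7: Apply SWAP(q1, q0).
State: -1/√2|001⟩ - (1/√2)i|010⟩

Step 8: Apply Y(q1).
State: -1/√2|000⟩ - (1/√2)i|011⟩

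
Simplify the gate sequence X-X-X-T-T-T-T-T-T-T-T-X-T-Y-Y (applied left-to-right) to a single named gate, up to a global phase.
T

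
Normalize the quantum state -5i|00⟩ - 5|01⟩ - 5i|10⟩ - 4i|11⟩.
-0.5241i|00⟩ - 0.5241|01⟩ - 0.5241i|10⟩ - 0.4193i|11⟩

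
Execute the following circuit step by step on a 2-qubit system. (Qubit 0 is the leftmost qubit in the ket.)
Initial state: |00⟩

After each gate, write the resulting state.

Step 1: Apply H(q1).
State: 1/√2|00⟩ + 1/√2|01⟩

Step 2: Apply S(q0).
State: 1/√2|00⟩ + 1/√2|01⟩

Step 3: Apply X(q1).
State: 1/√2|00⟩ + 1/√2|01⟩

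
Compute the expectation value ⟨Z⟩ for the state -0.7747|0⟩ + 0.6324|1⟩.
0.2002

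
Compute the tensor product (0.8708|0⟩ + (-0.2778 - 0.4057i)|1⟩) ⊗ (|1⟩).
0.8708|01⟩ + (-0.2778 - 0.4057i)|11⟩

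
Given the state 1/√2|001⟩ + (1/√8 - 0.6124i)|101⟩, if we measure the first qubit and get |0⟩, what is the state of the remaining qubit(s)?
|01⟩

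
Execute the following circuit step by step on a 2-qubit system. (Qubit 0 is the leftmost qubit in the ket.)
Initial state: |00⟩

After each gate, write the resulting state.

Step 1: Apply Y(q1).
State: i|01⟩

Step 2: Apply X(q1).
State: i|00⟩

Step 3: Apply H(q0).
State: (1/√2)i|00⟩ + (1/√2)i|10⟩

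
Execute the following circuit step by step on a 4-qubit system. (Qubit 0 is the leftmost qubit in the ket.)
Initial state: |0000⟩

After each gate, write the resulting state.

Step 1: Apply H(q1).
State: 1/√2|0000⟩ + 1/√2|0100⟩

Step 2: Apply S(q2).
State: 1/√2|0000⟩ + 1/√2|0100⟩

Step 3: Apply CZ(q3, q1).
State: 1/√2|0000⟩ + 1/√2|0100⟩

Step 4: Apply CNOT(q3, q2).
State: 1/√2|0000⟩ + 1/√2|0100⟩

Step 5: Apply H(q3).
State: 1/2|0000⟩ + 1/2|0001⟩ + 1/2|0100⟩ + 1/2|0101⟩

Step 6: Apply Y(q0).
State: (1/2)i|1000⟩ + (1/2)i|1001⟩ + (1/2)i|1100⟩ + (1/2)i|1101⟩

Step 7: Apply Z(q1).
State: (1/2)i|1000⟩ + (1/2)i|1001⟩ - (1/2)i|1100⟩ - (1/2)i|1101⟩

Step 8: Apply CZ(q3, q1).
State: (1/2)i|1000⟩ + (1/2)i|1001⟩ - (1/2)i|1100⟩ + (1/2)i|1101⟩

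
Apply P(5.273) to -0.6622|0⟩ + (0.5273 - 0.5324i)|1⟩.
-0.6622|0⟩ + (-0.1705 - 0.7297i)|1⟩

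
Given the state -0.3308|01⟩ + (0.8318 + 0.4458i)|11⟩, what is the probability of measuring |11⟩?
0.8906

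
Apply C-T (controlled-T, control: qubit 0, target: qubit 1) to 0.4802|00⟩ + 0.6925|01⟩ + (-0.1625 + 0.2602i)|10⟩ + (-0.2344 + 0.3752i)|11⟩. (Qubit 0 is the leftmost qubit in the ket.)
0.4802|00⟩ + 0.6925|01⟩ + (-0.1625 + 0.2602i)|10⟩ + (-0.4311 + 0.09956i)|11⟩

C-T leaves the control-|0⟩ kets |00⟩, |01⟩ unchanged and applies T to qubit 1 on the control-|1⟩ pair (|10⟩, |11⟩).
T = [[1, 0], [0, (1/√2 + (1/√2)i)]].
With a = amp(|10⟩) = (-0.1625 + 0.2602i) and b = amp(|11⟩) = (-0.2344 + 0.3752i):
new amp(|10⟩) = (1)·a = (-0.1625 + 0.2602i)
new amp(|11⟩) = (1/√2 + (1/√2)i)·b = (-0.4311 + 0.09956i)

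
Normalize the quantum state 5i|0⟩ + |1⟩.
0.9806i|0⟩ + 0.1961|1⟩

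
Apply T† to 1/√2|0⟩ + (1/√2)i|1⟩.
1/√2|0⟩ + (1/2 + (1/2)i)|1⟩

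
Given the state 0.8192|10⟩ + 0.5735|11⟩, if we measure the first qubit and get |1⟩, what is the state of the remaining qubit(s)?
0.8192|0⟩ + 0.5735|1⟩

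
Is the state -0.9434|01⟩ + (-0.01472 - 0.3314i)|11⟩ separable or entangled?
Separable

Writing the state as a|00⟩ + b|01⟩ + c|10⟩ + d|11⟩, it is a product state iff ad − bc = 0.
Here (a, b, c, d) = (0, -0.9434, 0, (-0.01472 - 0.3314i)): ad − bc = (0)(-0.01472 - 0.3314i) − (-0.9434)(0) = 0, so the state is separable.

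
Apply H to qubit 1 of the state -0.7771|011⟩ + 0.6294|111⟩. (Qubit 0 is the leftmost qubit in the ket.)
-0.5495|001⟩ + 0.5495|011⟩ + 0.4451|101⟩ - 0.4451|111⟩

H on qubit 1 mixes each pair of kets that differ only in qubit 1: amplitudes (a, b) of (|…0…⟩, |…1…⟩) become ((a + b)/√2, (a − b)/√2). Kets absent from the input have amplitude 0.
(|001⟩, |011⟩): (a, b) = (0, -0.7771) → (-0.5495, 0.5495)
(|101⟩, |111⟩): (a, b) = (0, 0.6294) → (0.4451, -0.4451)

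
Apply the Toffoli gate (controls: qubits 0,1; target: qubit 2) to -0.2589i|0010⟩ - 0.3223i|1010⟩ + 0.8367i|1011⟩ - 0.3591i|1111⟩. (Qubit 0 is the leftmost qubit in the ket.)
-0.2589i|0010⟩ - 0.3223i|1010⟩ + 0.8367i|1011⟩ - 0.3591i|1101⟩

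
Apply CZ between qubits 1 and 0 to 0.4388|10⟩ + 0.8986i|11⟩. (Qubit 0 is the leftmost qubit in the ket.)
0.4388|10⟩ - 0.8986i|11⟩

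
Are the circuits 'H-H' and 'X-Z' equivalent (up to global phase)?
No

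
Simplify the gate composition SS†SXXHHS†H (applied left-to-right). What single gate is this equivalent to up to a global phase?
H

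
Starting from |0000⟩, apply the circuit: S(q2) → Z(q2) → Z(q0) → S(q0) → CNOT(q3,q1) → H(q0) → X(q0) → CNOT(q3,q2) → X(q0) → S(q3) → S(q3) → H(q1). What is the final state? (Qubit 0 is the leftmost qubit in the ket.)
1/2|0000⟩ + 1/2|0100⟩ + 1/2|1000⟩ + 1/2|1100⟩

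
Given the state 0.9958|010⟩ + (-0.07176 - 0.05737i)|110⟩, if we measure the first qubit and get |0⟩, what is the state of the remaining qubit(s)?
|10⟩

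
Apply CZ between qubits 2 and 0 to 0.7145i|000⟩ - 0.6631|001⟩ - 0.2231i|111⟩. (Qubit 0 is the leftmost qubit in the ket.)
0.7145i|000⟩ - 0.6631|001⟩ + 0.2231i|111⟩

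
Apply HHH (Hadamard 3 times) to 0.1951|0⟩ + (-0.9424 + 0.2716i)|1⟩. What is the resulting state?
(-0.5284 + 0.1921i)|0⟩ + (0.8043 - 0.1921i)|1⟩

H² = I, so H^3 = H: a single Hadamard. With (a, b) = (0.1951, (-0.9424 + 0.2716i)), H gives ((a + b)/√2, (a − b)/√2) = ((-0.5284 + 0.1921i), (0.8043 - 0.1921i)).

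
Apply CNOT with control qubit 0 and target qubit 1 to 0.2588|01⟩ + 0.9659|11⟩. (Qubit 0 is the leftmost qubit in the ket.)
0.2588|01⟩ + 0.9659|10⟩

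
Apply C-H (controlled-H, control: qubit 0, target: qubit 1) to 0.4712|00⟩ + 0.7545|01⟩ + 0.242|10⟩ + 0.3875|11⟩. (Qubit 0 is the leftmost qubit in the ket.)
0.4712|00⟩ + 0.7545|01⟩ + 0.4451|10⟩ - 0.1029|11⟩

C-H leaves the control-|0⟩ kets |00⟩, |01⟩ unchanged and applies H to qubit 1 on the control-|1⟩ pair (|10⟩, |11⟩).
H = [[1/√2, 1/√2], [1/√2, -1/√2]].
With a = amp(|10⟩) = 0.242 and b = amp(|11⟩) = 0.3875:
new amp(|10⟩) = (1/√2)·a + (1/√2)·b = 0.4451
new amp(|11⟩) = (1/√2)·a + (-1/√2)·b = -0.1029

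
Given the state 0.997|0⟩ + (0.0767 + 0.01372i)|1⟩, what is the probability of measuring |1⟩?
0.006071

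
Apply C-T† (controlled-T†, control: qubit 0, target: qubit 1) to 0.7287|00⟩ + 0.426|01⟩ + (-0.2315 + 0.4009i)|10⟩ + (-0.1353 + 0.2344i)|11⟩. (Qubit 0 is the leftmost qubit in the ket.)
0.7287|00⟩ + 0.426|01⟩ + (-0.2315 + 0.4009i)|10⟩ + (0.07007 + 0.2614i)|11⟩

C-T† leaves the control-|0⟩ kets |00⟩, |01⟩ unchanged and applies T† to qubit 1 on the control-|1⟩ pair (|10⟩, |11⟩).
T† = [[1, 0], [0, (1/√2 - (1/√2)i)]].
With a = amp(|10⟩) = (-0.2315 + 0.4009i) and b = amp(|11⟩) = (-0.1353 + 0.2344i):
new amp(|10⟩) = (1)·a = (-0.2315 + 0.4009i)
new amp(|11⟩) = (1/√2 - (1/√2)i)·b = (0.07007 + 0.2614i)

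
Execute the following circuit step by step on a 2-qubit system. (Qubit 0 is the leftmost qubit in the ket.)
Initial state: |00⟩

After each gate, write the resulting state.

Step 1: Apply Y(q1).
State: i|01⟩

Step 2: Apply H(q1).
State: (1/√2)i|00⟩ - (1/√2)i|01⟩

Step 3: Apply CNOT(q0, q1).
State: (1/√2)i|00⟩ - (1/√2)i|01⟩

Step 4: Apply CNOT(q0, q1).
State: (1/√2)i|00⟩ - (1/√2)i|01⟩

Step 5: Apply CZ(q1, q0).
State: (1/√2)i|00⟩ - (1/√2)i|01⟩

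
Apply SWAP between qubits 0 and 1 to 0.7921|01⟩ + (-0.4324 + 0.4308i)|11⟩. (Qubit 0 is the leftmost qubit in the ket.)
0.7921|10⟩ + (-0.4324 + 0.4308i)|11⟩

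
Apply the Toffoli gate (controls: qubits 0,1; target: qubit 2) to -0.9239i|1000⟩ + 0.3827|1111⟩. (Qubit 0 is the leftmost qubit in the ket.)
-0.9239i|1000⟩ + 0.3827|1101⟩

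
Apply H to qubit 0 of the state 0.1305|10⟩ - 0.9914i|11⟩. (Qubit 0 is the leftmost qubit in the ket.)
0.09228|00⟩ - 0.701i|01⟩ - 0.09228|10⟩ + 0.701i|11⟩

H on qubit 0 mixes each pair of kets that differ only in qubit 0: amplitudes (a, b) of (|…0…⟩, |…1…⟩) become ((a + b)/√2, (a − b)/√2). Kets absent from the input have amplitude 0.
(|00⟩, |10⟩): (a, b) = (0, 0.1305) → (0.09228, -0.09228)
(|01⟩, |11⟩): (a, b) = (0, -0.9914i) → (-0.701i, 0.701i)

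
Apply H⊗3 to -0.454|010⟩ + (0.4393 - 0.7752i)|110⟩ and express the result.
(-0.005197 - 0.2741i)|000⟩ + (-0.005197 - 0.2741i)|001⟩ + (0.005197 + 0.2741i)|010⟩ + (0.005197 + 0.2741i)|011⟩ + (-0.3158 + 0.2741i)|100⟩ + (-0.3158 + 0.2741i)|101⟩ + (0.3158 - 0.2741i)|110⟩ + (0.3158 - 0.2741i)|111⟩

H⊗3 gives amp(|y⟩) = (1/2√2) Σ_x (−1)^(x·y) amp(|x⟩), where x·y is the number of positions in which both x and y have a 1.
|000⟩: (-0.454 + (0.4393 - 0.7752i))/(2√2) = (-0.005197 - 0.2741i)
|001⟩: (-0.454 + (0.4393 - 0.7752i))/(2√2) = (-0.005197 - 0.2741i)
|010⟩: (0.454 - (0.4393 - 0.7752i))/(2√2) = (0.005197 + 0.2741i)
|011⟩: (0.454 - (0.4393 - 0.7752i))/(2√2) = (0.005197 + 0.2741i)
|100⟩: (-0.454 - (0.4393 - 0.7752i))/(2√2) = (-0.3158 + 0.2741i)
|101⟩: (-0.454 - (0.4393 - 0.7752i))/(2√2) = (-0.3158 + 0.2741i)
|110⟩: (0.454 + (0.4393 - 0.7752i))/(2√2) = (0.3158 - 0.2741i)
|111⟩: (0.454 + (0.4393 - 0.7752i))/(2√2) = (0.3158 - 0.2741i)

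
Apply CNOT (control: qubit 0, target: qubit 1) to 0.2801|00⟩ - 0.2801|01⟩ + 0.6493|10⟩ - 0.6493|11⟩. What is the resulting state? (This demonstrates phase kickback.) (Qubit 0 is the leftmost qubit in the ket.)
0.2801|00⟩ - 0.2801|01⟩ - 0.6493|10⟩ + 0.6493|11⟩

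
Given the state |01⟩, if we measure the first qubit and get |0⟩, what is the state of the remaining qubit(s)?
|1⟩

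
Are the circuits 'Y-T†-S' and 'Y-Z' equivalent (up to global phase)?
No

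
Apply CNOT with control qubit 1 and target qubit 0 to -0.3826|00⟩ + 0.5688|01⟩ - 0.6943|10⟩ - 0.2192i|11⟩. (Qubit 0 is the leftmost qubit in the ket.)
-0.3826|00⟩ - 0.2192i|01⟩ - 0.6943|10⟩ + 0.5688|11⟩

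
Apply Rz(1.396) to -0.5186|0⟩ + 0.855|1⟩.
(-0.3973 + 0.3333i)|0⟩ + (0.655 + 0.5495i)|1⟩

Rz(1.396) = [[e^(−iθ/2), 0], [0, e^(iθ/2)]] with e^(±iθ/2) = cos(θ/2) ± i·sin(θ/2); θ = 1.396, cos(θ/2) ≈ 0.766129, sin(θ/2) ≈ 0.642687.
With a = amp(|0⟩) = -0.5186 and b = amp(|1⟩) = 0.855:
new amp(|0⟩) = (0.766129 - 0.642687i)·a = (-0.3973 + 0.3333i)
new amp(|1⟩) = (0.766129 + 0.642687i)·b = (0.655 + 0.5495i)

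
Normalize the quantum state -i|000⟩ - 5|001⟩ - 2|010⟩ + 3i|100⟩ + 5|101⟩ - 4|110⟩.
-0.1118i|000⟩ - 0.559|001⟩ - 0.2236|010⟩ + 0.3354i|100⟩ + 0.559|101⟩ - 1/√5|110⟩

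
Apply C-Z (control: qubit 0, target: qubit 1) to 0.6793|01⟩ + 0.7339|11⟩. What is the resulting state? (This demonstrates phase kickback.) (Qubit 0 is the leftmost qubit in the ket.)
0.6793|01⟩ - 0.7339|11⟩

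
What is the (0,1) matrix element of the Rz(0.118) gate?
0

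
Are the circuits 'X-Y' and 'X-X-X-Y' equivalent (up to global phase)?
Yes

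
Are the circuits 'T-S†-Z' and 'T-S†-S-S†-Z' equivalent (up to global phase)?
Yes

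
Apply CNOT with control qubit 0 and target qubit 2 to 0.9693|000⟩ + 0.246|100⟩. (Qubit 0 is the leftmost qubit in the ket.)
0.9693|000⟩ + 0.246|101⟩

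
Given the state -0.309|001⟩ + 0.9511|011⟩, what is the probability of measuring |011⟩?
0.9046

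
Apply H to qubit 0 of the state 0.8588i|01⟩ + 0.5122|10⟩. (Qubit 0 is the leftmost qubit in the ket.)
0.3622|00⟩ + 0.6073i|01⟩ - 0.3622|10⟩ + 0.6073i|11⟩

H on qubit 0 mixes each pair of kets that differ only in qubit 0: amplitudes (a, b) of (|…0…⟩, |…1…⟩) become ((a + b)/√2, (a − b)/√2). Kets absent from the input have amplitude 0.
(|00⟩, |10⟩): (a, b) = (0, 0.5122) → (0.3622, -0.3622)
(|01⟩, |11⟩): (a, b) = (0.8588i, 0) → (0.6073i, 0.6073i)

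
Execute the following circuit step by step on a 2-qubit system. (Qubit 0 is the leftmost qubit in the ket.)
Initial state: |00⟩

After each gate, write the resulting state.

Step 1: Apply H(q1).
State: 1/√2|00⟩ + 1/√2|01⟩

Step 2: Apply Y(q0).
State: (1/√2)i|10⟩ + (1/√2)i|11⟩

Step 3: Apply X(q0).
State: (1/√2)i|00⟩ + (1/√2)i|01⟩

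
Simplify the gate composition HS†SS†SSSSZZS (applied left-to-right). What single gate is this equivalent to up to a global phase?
H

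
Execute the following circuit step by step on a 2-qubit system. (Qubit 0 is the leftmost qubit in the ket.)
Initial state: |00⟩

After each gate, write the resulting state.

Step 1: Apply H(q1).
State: 1/√2|00⟩ + 1/√2|01⟩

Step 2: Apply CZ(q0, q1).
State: 1/√2|00⟩ + 1/√2|01⟩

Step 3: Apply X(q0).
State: 1/√2|10⟩ + 1/√2|11⟩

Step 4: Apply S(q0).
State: (1/√2)i|10⟩ + (1/√2)i|11⟩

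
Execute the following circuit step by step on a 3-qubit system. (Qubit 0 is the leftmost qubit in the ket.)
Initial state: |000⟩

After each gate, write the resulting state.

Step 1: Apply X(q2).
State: |001⟩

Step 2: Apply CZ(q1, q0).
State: |001⟩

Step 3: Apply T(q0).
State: |001⟩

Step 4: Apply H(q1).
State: 1/√2|001⟩ + 1/√2|011⟩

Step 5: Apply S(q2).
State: (1/√2)i|001⟩ + (1/√2)i|011⟩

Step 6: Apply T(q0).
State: (1/√2)i|001⟩ + (1/√2)i|011⟩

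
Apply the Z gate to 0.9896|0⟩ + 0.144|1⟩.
0.9896|0⟩ - 0.144|1⟩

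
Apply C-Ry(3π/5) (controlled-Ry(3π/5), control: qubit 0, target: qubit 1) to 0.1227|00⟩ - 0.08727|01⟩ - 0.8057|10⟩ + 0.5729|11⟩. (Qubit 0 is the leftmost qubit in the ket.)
0.1227|00⟩ - 0.08727|01⟩ - 0.9371|10⟩ - 0.3151|11⟩

C-Ry(3π/5) leaves the control-|0⟩ kets |00⟩, |01⟩ unchanged and applies Ry(3π/5) to qubit 1 on the control-|1⟩ pair (|10⟩, |11⟩).
Ry(3π/5) = [[cos(θ/2), −sin(θ/2)], [sin(θ/2), cos(θ/2)]]; θ = 3π/5, cos(θ/2) ≈ 0.587785, sin(θ/2) ≈ 0.809017.
With a = amp(|10⟩) = -0.8057 and b = amp(|11⟩) = 0.5729:
new amp(|10⟩) = (0.587785)·a + (-0.809017)·b = -0.9371
new amp(|11⟩) = (0.809017)·a + (0.587785)·b = -0.3151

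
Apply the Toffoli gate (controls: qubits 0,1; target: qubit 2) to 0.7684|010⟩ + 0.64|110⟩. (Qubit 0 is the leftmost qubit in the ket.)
0.7684|010⟩ + 0.64|111⟩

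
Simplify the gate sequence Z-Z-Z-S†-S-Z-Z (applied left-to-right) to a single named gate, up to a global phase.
Z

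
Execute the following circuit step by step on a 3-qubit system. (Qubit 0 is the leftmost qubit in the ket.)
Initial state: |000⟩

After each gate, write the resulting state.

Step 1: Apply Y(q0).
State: i|100⟩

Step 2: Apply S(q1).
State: i|100⟩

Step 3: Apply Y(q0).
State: |000⟩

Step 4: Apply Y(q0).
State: i|100⟩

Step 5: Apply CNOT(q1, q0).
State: i|100⟩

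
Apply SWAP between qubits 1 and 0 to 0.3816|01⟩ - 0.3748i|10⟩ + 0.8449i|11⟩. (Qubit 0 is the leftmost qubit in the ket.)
-0.3748i|01⟩ + 0.3816|10⟩ + 0.8449i|11⟩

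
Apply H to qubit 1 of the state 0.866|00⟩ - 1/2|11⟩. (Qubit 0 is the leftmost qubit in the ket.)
0.6124|00⟩ + 0.6124|01⟩ - 1/√8|10⟩ + 1/√8|11⟩

H on qubit 1 mixes each pair of kets that differ only in qubit 1: amplitudes (a, b) of (|…0…⟩, |…1…⟩) become ((a + b)/√2, (a − b)/√2). Kets absent from the input have amplitude 0.
(|00⟩, |01⟩): (a, b) = (0.866, 0) → (0.6124, 0.6124)
(|10⟩, |11⟩): (a, b) = (0, -1/2) → (-1/√8, 1/√8)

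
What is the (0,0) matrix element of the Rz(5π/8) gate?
(0.5556 - 0.8315i)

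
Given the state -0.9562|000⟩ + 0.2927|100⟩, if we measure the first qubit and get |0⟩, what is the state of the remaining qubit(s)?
-|00⟩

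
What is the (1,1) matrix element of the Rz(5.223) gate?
(-0.8628 + 0.5056i)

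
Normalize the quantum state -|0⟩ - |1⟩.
-1/√2|0⟩ - 1/√2|1⟩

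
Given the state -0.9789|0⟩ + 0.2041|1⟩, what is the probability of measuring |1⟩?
0.04166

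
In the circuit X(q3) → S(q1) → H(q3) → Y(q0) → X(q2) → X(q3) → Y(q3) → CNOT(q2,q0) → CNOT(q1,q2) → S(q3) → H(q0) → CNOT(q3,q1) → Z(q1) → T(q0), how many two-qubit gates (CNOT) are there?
3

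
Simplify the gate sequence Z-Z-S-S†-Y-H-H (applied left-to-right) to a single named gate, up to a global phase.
Y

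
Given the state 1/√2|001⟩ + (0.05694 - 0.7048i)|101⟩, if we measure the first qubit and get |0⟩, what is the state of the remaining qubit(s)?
|01⟩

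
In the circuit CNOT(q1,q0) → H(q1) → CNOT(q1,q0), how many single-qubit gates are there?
1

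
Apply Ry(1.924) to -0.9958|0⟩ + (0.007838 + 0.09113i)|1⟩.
(-0.5759 - 0.07476i)|0⟩ + (-0.8124 + 0.05212i)|1⟩

Ry(1.924) = [[cos(θ/2), −sin(θ/2)], [sin(θ/2), cos(θ/2)]]; θ = 1.924, cos(θ/2) ≈ 0.57188, sin(θ/2) ≈ 0.820337.
With a = amp(|0⟩) = -0.9958 and b = amp(|1⟩) = (0.007838 + 0.09113i):
new amp(|0⟩) = (0.57188)·a + (-0.820337)·b = (-0.5759 - 0.07476i)
new amp(|1⟩) = (0.820337)·a + (0.57188)·b = (-0.8124 + 0.05212i)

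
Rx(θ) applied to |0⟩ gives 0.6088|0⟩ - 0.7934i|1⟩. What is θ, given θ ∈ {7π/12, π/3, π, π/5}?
7π/12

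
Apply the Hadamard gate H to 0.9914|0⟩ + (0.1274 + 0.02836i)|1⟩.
(0.7911 + 0.02005i)|0⟩ + (0.6109 - 0.02005i)|1⟩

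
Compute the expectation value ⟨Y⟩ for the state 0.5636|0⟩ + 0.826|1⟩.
0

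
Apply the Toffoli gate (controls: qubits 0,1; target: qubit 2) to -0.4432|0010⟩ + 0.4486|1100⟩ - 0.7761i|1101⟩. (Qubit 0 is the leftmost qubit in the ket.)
-0.4432|0010⟩ + 0.4486|1110⟩ - 0.7761i|1111⟩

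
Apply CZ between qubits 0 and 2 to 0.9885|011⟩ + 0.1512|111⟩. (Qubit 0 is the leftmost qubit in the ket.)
0.9885|011⟩ - 0.1512|111⟩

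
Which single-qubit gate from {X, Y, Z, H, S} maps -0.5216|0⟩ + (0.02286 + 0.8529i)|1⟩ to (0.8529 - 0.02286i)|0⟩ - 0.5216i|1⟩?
Y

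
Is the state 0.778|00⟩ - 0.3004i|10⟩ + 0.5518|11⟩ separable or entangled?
Entangled

Writing the state as a|00⟩ + b|01⟩ + c|10⟩ + d|11⟩, it is a product state iff ad − bc = 0.
Here (a, b, c, d) = (0.778, 0, -0.3004i, 0.5518): ad − bc = (0.778)(0.5518) − (0)(-0.3004i) = 0.4293 ≠ 0, so the state is entangled.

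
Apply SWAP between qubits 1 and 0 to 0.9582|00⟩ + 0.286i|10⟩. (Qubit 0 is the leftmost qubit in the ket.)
0.9582|00⟩ + 0.286i|01⟩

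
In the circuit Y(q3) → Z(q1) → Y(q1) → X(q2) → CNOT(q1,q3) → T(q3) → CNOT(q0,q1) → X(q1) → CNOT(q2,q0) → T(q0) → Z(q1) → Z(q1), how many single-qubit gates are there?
9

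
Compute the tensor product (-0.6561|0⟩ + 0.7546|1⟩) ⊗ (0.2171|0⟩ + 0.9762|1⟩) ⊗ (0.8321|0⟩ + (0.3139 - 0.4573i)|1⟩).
-0.1185|000⟩ + (-0.04471 + 0.06514i)|001⟩ - 0.5329|010⟩ + (-0.201 + 0.2929i)|011⟩ + 0.1363|100⟩ + (0.05142 - 0.07492i)|101⟩ + 0.613|110⟩ + (0.2312 - 0.3369i)|111⟩

amp(|b₁b₂…⟩) = product of the factor amplitudes for bits b₁, b₂, …; only kets whose every factor amplitude is nonzero survive.
|000⟩: (-0.6561)(0.2171)(0.8321) = -0.1185
|001⟩: (-0.6561)(0.2171)(0.3139 - 0.4573i) = (-0.04471 + 0.06514i)
|010⟩: (-0.6561)(0.9762)(0.8321) = -0.5329
|011⟩: (-0.6561)(0.9762)(0.3139 - 0.4573i) = (-0.201 + 0.2929i)
|100⟩: (0.7546)(0.2171)(0.8321) = 0.1363
|101⟩: (0.7546)(0.2171)(0.3139 - 0.4573i) = (0.05142 - 0.07492i)
|110⟩: (0.7546)(0.9762)(0.8321) = 0.613
|111⟩: (0.7546)(0.9762)(0.3139 - 0.4573i) = (0.2312 - 0.3369i)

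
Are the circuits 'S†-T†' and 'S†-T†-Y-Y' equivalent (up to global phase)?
Yes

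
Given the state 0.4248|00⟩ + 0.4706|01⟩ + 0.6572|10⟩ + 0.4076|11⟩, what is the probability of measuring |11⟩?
0.1661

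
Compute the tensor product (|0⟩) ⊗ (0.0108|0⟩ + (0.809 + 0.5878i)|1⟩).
0.0108|00⟩ + (0.809 + 0.5878i)|01⟩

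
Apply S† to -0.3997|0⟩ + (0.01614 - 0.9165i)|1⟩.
-0.3997|0⟩ + (-0.9165 - 0.01614i)|1⟩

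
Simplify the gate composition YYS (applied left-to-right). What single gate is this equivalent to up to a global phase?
S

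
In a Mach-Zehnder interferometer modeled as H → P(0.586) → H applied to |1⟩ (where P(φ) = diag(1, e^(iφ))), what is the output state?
(0.08342 - 0.2765i)|0⟩ + (0.9166 + 0.2765i)|1⟩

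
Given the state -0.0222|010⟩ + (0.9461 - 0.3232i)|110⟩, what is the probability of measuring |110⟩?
0.9996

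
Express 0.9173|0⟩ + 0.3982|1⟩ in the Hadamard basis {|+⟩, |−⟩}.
0.9302|+⟩ + 0.3671|−⟩

With |ψ⟩ = α|0⟩ + β|1⟩, the Hadamard-basis coefficients are ⟨+|ψ⟩ = (α + β)/√2 and ⟨−|ψ⟩ = (α − β)/√2.
Here α = 0.9173, β = 0.3982: (α + β)/√2 = 0.9302, (α − β)/√2 = 0.3671.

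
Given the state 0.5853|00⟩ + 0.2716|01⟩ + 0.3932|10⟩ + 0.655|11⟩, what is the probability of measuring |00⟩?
0.3426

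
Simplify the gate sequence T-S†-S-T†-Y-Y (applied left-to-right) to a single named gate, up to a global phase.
I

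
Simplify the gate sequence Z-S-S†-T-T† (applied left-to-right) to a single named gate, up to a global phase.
Z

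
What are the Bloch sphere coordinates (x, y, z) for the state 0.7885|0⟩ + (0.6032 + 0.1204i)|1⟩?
(0.9512, 0.1899, 0.2434)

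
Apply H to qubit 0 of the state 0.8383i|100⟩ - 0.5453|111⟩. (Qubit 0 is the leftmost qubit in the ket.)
0.5928i|000⟩ - 0.3856|011⟩ - 0.5928i|100⟩ + 0.3856|111⟩

H on qubit 0 mixes each pair of kets that differ only in qubit 0: amplitudes (a, b) of (|…0…⟩, |…1…⟩) become ((a + b)/√2, (a − b)/√2). Kets absent from the input have amplitude 0.
(|000⟩, |100⟩): (a, b) = (0, 0.8383i) → (0.5928i, -0.5928i)
(|011⟩, |111⟩): (a, b) = (0, -0.5453) → (-0.3856, 0.3856)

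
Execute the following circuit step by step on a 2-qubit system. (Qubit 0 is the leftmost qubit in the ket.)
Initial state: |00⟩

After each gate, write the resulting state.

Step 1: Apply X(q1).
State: |01⟩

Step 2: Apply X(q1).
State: |00⟩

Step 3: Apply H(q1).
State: 1/√2|00⟩ + 1/√2|01⟩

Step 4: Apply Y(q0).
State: (1/√2)i|10⟩ + (1/√2)i|11⟩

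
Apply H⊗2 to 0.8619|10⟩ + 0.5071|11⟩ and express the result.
0.6845|00⟩ + 0.1774|01⟩ - 0.6845|10⟩ - 0.1774|11⟩

H⊗2 gives amp(|y⟩) = (1/2) Σ_x (−1)^(x·y) amp(|x⟩), where x·y is the number of positions in which both x and y have a 1.
|00⟩: (0.8619 + 0.5071)/2 = 0.6845
|01⟩: (0.8619 - 0.5071)/2 = 0.1774
|10⟩: (-0.8619 - 0.5071)/2 = -0.6845
|11⟩: (-0.8619 + 0.5071)/2 = -0.1774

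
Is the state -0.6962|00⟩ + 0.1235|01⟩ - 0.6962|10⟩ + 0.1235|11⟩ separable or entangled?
Separable

Writing the state as a|00⟩ + b|01⟩ + c|10⟩ + d|11⟩, it is a product state iff ad − bc = 0.
Here (a, b, c, d) = (-0.6962, 0.1235, -0.6962, 0.1235): ad − bc = (-0.6962)(0.1235) − (0.1235)(-0.6962) = 0, so the state is separable.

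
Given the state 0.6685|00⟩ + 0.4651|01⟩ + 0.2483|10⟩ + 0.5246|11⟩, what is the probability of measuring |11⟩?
0.2752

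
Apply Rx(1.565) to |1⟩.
-0.7051i|0⟩ + 0.7092|1⟩

Rx(1.565) = [[cos(θ/2), −i·sin(θ/2)], [−i·sin(θ/2), cos(θ/2)]]; θ = 1.565, cos(θ/2) ≈ 0.709153, sin(θ/2) ≈ 0.705055.
With a = amp(|0⟩) = 0 and b = amp(|1⟩) = 1:
new amp(|0⟩) = (0.709153)·a + (-0.705055i)·b = -0.7051i
new amp(|1⟩) = (-0.705055i)·a + (0.709153)·b = 0.7092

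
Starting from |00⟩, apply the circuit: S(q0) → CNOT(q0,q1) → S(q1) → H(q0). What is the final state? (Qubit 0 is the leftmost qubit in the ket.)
1/√2|00⟩ + 1/√2|10⟩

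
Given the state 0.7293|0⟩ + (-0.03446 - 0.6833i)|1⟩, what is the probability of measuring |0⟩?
0.5319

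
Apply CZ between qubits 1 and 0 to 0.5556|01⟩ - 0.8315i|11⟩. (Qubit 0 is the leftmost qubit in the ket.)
0.5556|01⟩ + 0.8315i|11⟩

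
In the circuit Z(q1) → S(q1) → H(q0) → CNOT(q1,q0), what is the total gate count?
4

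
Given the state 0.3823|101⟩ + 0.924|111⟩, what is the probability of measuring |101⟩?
0.1462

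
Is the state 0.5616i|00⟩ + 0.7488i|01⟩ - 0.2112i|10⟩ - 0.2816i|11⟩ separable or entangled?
Separable

Writing the state as a|00⟩ + b|01⟩ + c|10⟩ + d|11⟩, it is a product state iff ad − bc = 0.
Here (a, b, c, d) = (0.5616i, 0.7488i, -0.2112i, -0.2816i): ad − bc = (0.5616i)(-0.2816i) − (0.7488i)(-0.2112i) = 0, so the state is separable.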